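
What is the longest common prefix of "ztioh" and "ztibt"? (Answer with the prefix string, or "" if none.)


String 1: 'ztioh'
String 2: 'ztibt'
Compare position by position:
pos 0: 'z' vs 'z' match
pos 1: 't' vs 't' match
pos 2: 'i' vs 'i' match
pos 3: 'o' vs 'b' differ -> stop
Longest common prefix: "zti" (length 3)


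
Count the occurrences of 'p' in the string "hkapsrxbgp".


Input string: 'hkapsrxbgp'
Target character: 'p'
Scan each position: s[3]='p', s[9]='p'
Matches found at indices: 3, 9
Total: 2


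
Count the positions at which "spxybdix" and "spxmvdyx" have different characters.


String 1: 'spxybdix'
String 2: 'spxmvdyx'
Compare each position: pos 0: 's'=='s', pos 1: 'p'=='p', pos 2: 'x'=='x', pos 3: 'y'!='m', pos 4: 'b'!='v', pos 5: 'd'=='d', pos 6: 'i'!='y', pos 7: 'x'=='x'
Differing positions: 3
Hamming distance: 3


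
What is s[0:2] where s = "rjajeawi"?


Input string: 'rjajeawi'
Operation: slice [0:2]
Extract characters: s[0]='r', s[1]='j'
Result: rj


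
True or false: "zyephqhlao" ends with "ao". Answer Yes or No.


Input string: 'zyephqhlao'
Suffix to check: 'ao'
Last 2 characters of input: 'ao'
Match: True
Result: Yes


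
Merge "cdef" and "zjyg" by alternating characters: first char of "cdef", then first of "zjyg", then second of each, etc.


String 1: 'cdef'
String 2: 'zjyg'
Operation: alternate characters
Pairs: 'c'+'z', 'd'+'j', 'e'+'y', 'f'+'g'
Result: czdjeyfg


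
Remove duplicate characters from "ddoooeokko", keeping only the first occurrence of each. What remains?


Input: 'ddoooeokko'
Operation: keep first occurrence of each character
Scan: s[0]='d' new -> keep; s[1]='d' seen -> skip; s[2]='o' new -> keep; s[3]='o' seen -> skip; s[4]='o' seen -> skip; s[5]='e' new -> keep; s[6]='o' seen -> skip; s[7]='k' new -> keep; s[8]='k' seen -> skip; s[9]='o' seen -> skip
Result: doek


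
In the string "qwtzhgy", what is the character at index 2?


Input string: 'qwtzhgy'
Operation: get character at index 2
Index mapping: s[0]='q', s[1]='w', s[2]='t'
Result: 't'


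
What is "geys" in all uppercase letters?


Input string: 'geys'
Operation: convert each letter to uppercase
Mapping: 'g'->'G', 'e'->'E', 'y'->'Y', 's'->'S'
Result: GEYS


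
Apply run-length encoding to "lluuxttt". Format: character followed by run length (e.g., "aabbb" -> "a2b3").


Input: 'lluuxttt'
Operation: identify consecutive runs
Runs: 'll' -> l2, 'uu' -> u2, 'x' -> x1, 'ttt' -> t3
Encoded: l2u2x1t3


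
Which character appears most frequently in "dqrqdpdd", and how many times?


Input: 'dqrqdpdd'
Operation: tally each character
Counts: 'd':4, 'p':1, 'q':2, 'r':1
Maximum: 'd' appears 4 times


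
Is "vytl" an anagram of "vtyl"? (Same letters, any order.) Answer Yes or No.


String 1: 'vtyl' -> sorted: 'ltvy'
String 2: 'vytl' -> sorted: 'ltvy'
Compare sorted forms: 'ltvy' == 'ltvy'
Anagram: Yes


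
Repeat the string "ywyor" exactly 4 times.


Input string: 'ywyor'
Operation: repeat 4 times
Concatenation: 'ywyor' + 'ywyor' + 'ywyor' + 'ywyor'
Result: ywyorywyorywyorywyor


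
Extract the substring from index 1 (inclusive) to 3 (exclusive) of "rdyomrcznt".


Input string: 'rdyomrcznt'
Operation: slice [1:3]
Extract characters: s[1]='d', s[2]='y'
Result: dy


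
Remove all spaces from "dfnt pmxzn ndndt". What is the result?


Input string: 'dfnt pmxzn ndndt'
Operation: remove all spaces
Words: 'dfnt', 'pmxzn', 'ndndt'
Join without spaces: dfntpmxznndndt


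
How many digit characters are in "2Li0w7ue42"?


Input string: '2Li0w7ue42'
Operation: count digit characters (0-9)
Scan: '2'(digit), 'L', 'i', '0'(digit), 'w', '7'(digit), 'u', 'e', '4'(digit), '2'(digit)
Digits found: 5
Result: 5


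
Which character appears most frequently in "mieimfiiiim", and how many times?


Input: 'mieimfiiiim'
Operation: tally each character
Counts: 'e':1, 'f':1, 'i':6, 'm':3
Maximum: 'i' appears 6 times


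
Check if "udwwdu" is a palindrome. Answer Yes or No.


Input string: 'udwwdu'
Reversed: 'udwwdu'
Compare pairs: s[0]='u' vs s[5]='u' (match), s[1]='d' vs s[4]='d' (match), s[2]='w' vs s[3]='w' (match)
Palindrome: Yes


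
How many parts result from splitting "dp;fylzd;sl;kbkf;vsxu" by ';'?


Input string: 'dp;fylzd;sl;kbkf;vsxu'
Delimiter: ';'
Split result: 'dp', 'fylzd', 'sl', 'kbkf', 'vsxu'
Number of parts: 5


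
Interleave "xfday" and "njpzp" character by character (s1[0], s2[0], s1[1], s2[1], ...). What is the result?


String 1: 'xfday'
String 2: 'njpzp'
Operation: alternate characters
Pairs: 'x'+'n', 'f'+'j', 'd'+'p', 'a'+'z', 'y'+'p'
Result: xnfjdpazyp


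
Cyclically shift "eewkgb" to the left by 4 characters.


Input: 'eewkgb', shift = 4
Operation: split at index 4 and swap parts
Front part s[0:4] = 'eewk'
Back part s[4:] = 'gb'
Rotated = back + front = 'gb' + 'eewk'
Result: gbeewk


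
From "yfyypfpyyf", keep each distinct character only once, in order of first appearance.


Input: 'yfyypfpyyf'
Operation: keep first occurrence of each character
Scan: s[0]='y' new -> keep; s[1]='f' new -> keep; s[2]='y' seen -> skip; s[3]='y' seen -> skip; s[4]='p' new -> keep; s[5]='f' seen -> skip; s[6]='p' seen -> skip; s[7]='y' seen -> skip; s[8]='y' seen -> skip; s[9]='f' seen -> skip
Result: yfp


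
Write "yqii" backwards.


Input string: 'yqii'
Operation: reverse character order
Original order: 'y' -> 'q' -> 'i' -> 'i'
Reversed order: 'i' -> 'i' -> 'q' -> 'y'
Result: iiqy


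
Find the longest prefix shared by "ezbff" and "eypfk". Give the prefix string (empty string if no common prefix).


String 1: 'ezbff'
String 2: 'eypfk'
Compare position by position:
pos 0: 'e' vs 'e' match
pos 1: 'z' vs 'y' differ -> stop
Longest common prefix: "e" (length 1)


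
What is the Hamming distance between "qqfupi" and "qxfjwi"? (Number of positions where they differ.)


String 1: 'qqfupi'
String 2: 'qxfjwi'
Compare each position: pos 0: 'q'=='q', pos 1: 'q'!='x', pos 2: 'f'=='f', pos 3: 'u'!='j', pos 4: 'p'!='w', pos 5: 'i'=='i'
Differing positions: 3
Hamming distance: 3


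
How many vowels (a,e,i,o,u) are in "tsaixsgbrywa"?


Input string: 'tsaixsgbrywa'
Operation: count vowels (a, e, i, o, u)
Scan: s[0]='t', s[1]='s', s[2]='a' (vowel), s[3]='i' (vowel), s[4]='x', s[5]='s', s[6]='g', s[7]='b', s[8]='r', s[9]='y', s[10]='w', s[11]='a' (vowel)
Vowels found: 3
Result: 3


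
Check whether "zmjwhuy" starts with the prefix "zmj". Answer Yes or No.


Input string: 'zmjwhuy'
Prefix to check: 'zmj'
First 3 characters of input: 'zmj'
Match: True
Result: Yes


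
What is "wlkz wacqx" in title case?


Input string: 'wlkz wacqx'
Operation: capitalize first letter of each word
Word transformations: 'wlkz'->'Wlkz', 'wacqx'->'Wacqx'
Result: Wlkz Wacqx


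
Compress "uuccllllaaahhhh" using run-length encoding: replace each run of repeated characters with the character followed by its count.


Input: 'uuccllllaaahhhh'
Operation: identify consecutive runs
Runs: 'uu' -> u2, 'cc' -> c2, 'llll' -> l4, 'aaa' -> a3, 'hhhh' -> h4
Encoded: u2c2l4a3h4


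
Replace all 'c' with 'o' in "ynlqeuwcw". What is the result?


Input string: 'ynlqeuwcw'
Operation: replace 'c' with 'o'
Positions of 'c': 7
After replacement: ynlqeuwow


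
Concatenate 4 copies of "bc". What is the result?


Input string: 'bc'
Operation: repeat 4 times
Concatenation: 'bc' + 'bc' + 'bc' + 'bc'
Result: bcbcbcbc


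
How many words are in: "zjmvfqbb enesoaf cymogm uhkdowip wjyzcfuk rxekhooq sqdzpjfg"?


Input string: 'zjmvfqbb enesoaf cymogm uhkdowip wjyzcfuk rxekhooq sqdzpjfg'
Operation: split by spaces
Words found: 'zjmvfqbb', 'enesoaf', 'cymogm', 'uhkdowip', 'wjyzcfuk', 'rxekhooq', 'sqdzpjfg'
Word count: 7


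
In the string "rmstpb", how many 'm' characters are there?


Input string: 'rmstpb'
Target character: 'm'
Scan each position: s[1]='m'
Matches found at indices: 1
Total: 1


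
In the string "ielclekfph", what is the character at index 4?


Input string: 'ielclekfph'
Operation: get character at index 4
Index mapping: s[0]='i', s[1]='e', s[2]='l', s[3]='c', s[4]='l'
Result: 'l'


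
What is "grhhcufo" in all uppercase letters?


Input string: 'grhhcufo'
Operation: convert each letter to uppercase
Mapping: 'g'->'G', 'r'->'R', 'h'->'H', 'h'->'H', 'c'->'C', 'u'->'U', 'f'->'F', 'o'->'O'
Result: GRHHCUFO


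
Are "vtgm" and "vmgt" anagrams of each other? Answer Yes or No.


String 1: 'vtgm' -> sorted: 'gmtv'
String 2: 'vmgt' -> sorted: 'gmtv'
Compare sorted forms: 'gmtv' == 'gmtv'
Anagram: Yes


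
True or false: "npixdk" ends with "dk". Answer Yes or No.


Input string: 'npixdk'
Suffix to check: 'dk'
Last 2 characters of input: 'dk'
Match: True
Result: Yes


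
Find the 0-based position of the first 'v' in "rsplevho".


Input string: 'rsplevho'
Target: 'v'
Scanning left to right: s[0]='r', s[1]='s', s[2]='p', s[3]='l', s[4]='e', s[5]='v'
First match at index: 5


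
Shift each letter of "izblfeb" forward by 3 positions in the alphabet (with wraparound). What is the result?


Input: 'izblfeb', shift = 3
Operation: for each letter, (position + 3) mod 26
Mapping: 'i'(8+3=11)->'l', 'z'(25+3=28, 28 mod 26=2)->'c', 'b'(1+3=4)->'e', 'l'(11+3=14)->'o', 'f'(5+3=8)->'i', 'e'(4+3=7)->'h', 'b'(1+3=4)->'e'
Result: lceoihe


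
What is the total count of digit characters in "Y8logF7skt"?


Input string: 'Y8logF7skt'
Operation: count digit characters (0-9)
Scan: 'Y', '8'(digit), 'l', 'o', 'g', 'F', '7'(digit), 's', 'k', 't'
Digits found: 2
Result: 2


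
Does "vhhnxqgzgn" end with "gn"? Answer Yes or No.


Input string: 'vhhnxqgzgn'
Suffix to check: 'gn'
Last 2 characters of input: 'gn'
Match: True
Result: Yes


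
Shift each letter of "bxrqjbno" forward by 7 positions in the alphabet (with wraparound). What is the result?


Input: 'bxrqjbno', shift = 7
Operation: for each letter, (position + 7) mod 26
Mapping: 'b'(1+7=8)->'i', 'x'(23+7=30, 30 mod 26=4)->'e', 'r'(17+7=24)->'y', 'q'(16+7=23)->'x', 'j'(9+7=16)->'q', 'b'(1+7=8)->'i', 'n'(13+7=20)->'u', 'o'(14+7=21)->'v'
Result: ieyxqiuv


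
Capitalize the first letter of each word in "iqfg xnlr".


Input string: 'iqfg xnlr'
Operation: capitalize first letter of each word
Word transformations: 'iqfg'->'Iqfg', 'xnlr'->'Xnlr'
Result: Iqfg Xnlr


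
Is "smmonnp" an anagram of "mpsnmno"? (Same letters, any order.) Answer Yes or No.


String 1: 'mpsnmno' -> sorted: 'mmnnops'
String 2: 'smmonnp' -> sorted: 'mmnnops'
Compare sorted forms: 'mmnnops' == 'mmnnops'
Anagram: Yes


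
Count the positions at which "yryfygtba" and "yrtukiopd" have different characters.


String 1: 'yryfygtba'
String 2: 'yrtukiopd'
Compare each position: pos 0: 'y'=='y', pos 1: 'r'=='r', pos 2: 'y'!='t', pos 3: 'f'!='u', pos 4: 'y'!='k', pos 5: 'g'!='i', pos 6: 't'!='o', pos 7: 'b'!='p', pos 8: 'a'!='d'
Differing positions: 7
Hamming distance: 7


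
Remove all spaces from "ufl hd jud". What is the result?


Input string: 'ufl hd jud'
Operation: remove all spaces
Words: 'ufl', 'hd', 'jud'
Join without spaces: uflhdjud


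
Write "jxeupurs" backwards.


Input string: 'jxeupurs'
Operation: reverse character order
Original order: 'j' -> 'x' -> 'e' -> 'u' -> 'p' -> 'u' -> 'r' -> 's'
Reversed order: 's' -> 'r' -> 'u' -> 'p' -> 'u' -> 'e' -> 'x' -> 'j'
Result: srupuexj


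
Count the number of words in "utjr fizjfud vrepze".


Input string: 'utjr fizjfud vrepze'
Operation: split by spaces
Words found: 'utjr', 'fizjfud', 'vrepze'
Word count: 3


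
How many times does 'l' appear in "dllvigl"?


Input string: 'dllvigl'
Target character: 'l'
Scan each position: s[1]='l', s[2]='l', s[6]='l'
Matches found at indices: 1, 2, 6
Total: 3


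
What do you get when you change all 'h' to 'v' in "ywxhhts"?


Input string: 'ywxhhts'
Operation: replace 'h' with 'v'
Positions of 'h': 3, 4
After replacement: ywxvvts


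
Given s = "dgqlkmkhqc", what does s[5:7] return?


Input string: 'dgqlkmkhqc'
Operation: slice [5:7]
Extract characters: s[5]='m', s[6]='k'
Result: mk


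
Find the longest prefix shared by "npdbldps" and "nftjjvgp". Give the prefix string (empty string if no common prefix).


String 1: 'npdbldps'
String 2: 'nftjjvgp'
Compare position by position:
pos 0: 'n' vs 'n' match
pos 1: 'p' vs 'f' differ -> stop
Longest common prefix: "n" (length 1)


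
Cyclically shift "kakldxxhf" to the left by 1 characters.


Input: 'kakldxxhf', shift = 1
Operation: split at index 1 and swap parts
Front part s[0:1] = 'k'
Back part s[1:] = 'akldxxhf'
Rotated = back + front = 'akldxxhf' + 'k'
Result: akldxxhfk


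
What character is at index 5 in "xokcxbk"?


Input string: 'xokcxbk'
Operation: get character at index 5
Index mapping: s[0]='x', s[1]='o', s[2]='k', s[3]='c', s[4]='x', s[5]='b'
Result: 'b'


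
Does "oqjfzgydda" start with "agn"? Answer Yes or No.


Input string: 'oqjfzgydda'
Prefix to check: 'agn'
First 3 characters of input: 'oqj'
Match: False
Result: No


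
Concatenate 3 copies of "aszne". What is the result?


Input string: 'aszne'
Operation: repeat 3 times
Concatenation: 'aszne' + 'aszne' + 'aszne'
Result: aszneaszneaszne


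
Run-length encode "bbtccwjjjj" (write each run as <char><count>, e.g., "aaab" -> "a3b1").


Input: 'bbtccwjjjj'
Operation: identify consecutive runs
Runs: 'bb' -> b2, 't' -> t1, 'cc' -> c2, 'w' -> w1, 'jjjj' -> j4
Encoded: b2t1c2w1j4


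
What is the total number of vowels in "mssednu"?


Input string: 'mssednu'
Operation: count vowels (a, e, i, o, u)
Scan: s[0]='m', s[1]='s', s[2]='s', s[3]='e' (vowel), s[4]='d', s[5]='n', s[6]='u' (vowel)
Vowels found: 2
Result: 2


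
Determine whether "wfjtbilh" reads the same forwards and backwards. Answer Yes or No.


Input string: 'wfjtbilh'
Reversed: 'hlibtjfw'
Compare pairs: s[0]='w' vs s[7]='h' (mismatch), s[1]='f' vs s[6]='l' (mismatch), s[2]='j' vs s[5]='i' (mismatch), s[3]='t' vs s[4]='b' (mismatch)
Palindrome: No


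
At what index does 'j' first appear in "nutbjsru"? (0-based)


Input string: 'nutbjsru'
Target: 'j'
Scanning left to right: s[0]='n', s[1]='u', s[2]='t', s[3]='b', s[4]='j'
First match at index: 4


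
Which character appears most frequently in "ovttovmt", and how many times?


Input: 'ovttovmt'
Operation: tally each character
Counts: 'm':1, 'o':2, 't':3, 'v':2
Maximum: 't' appears 3 times


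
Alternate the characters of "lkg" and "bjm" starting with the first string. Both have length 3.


String 1: 'lkg'
String 2: 'bjm'
Operation: alternate characters
Pairs: 'l'+'b', 'k'+'j', 'g'+'m'
Result: lbkjgm


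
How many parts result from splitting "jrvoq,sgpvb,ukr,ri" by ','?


Input string: 'jrvoq,sgpvb,ukr,ri'
Delimiter: ','
Split result: 'jrvoq', 'sgpvb', 'ukr', 'ri'
Number of parts: 4


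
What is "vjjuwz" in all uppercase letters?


Input string: 'vjjuwz'
Operation: convert each letter to uppercase
Mapping: 'v'->'V', 'j'->'J', 'j'->'J', 'u'->'U', 'w'->'W', 'z'->'Z'
Result: VJJUWZ


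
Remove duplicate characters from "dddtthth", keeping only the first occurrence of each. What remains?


Input: 'dddtthth'
Operation: keep first occurrence of each character
Scan: s[0]='d' new -> keep; s[1]='d' seen -> skip; s[2]='d' seen -> skip; s[3]='t' new -> keep; s[4]='t' seen -> skip; s[5]='h' new -> keep; s[6]='t' seen -> skip; s[7]='h' seen -> skip
Result: dth


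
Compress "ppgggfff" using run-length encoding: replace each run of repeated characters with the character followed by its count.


Input: 'ppgggfff'
Operation: identify consecutive runs
Runs: 'pp' -> p2, 'ggg' -> g3, 'fff' -> f3
Encoded: p2g3f3


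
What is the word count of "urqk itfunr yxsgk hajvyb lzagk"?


Input string: 'urqk itfunr yxsgk hajvyb lzagk'
Operation: split by spaces
Words found: 'urqk', 'itfunr', 'yxsgk', 'hajvyb', 'lzagk'
Word count: 5


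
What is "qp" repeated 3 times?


Input string: 'qp'
Operation: repeat 3 times
Concatenation: 'qp' + 'qp' + 'qp'
Result: qpqpqp


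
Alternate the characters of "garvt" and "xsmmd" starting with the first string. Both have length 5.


String 1: 'garvt'
String 2: 'xsmmd'
Operation: alternate characters
Pairs: 'g'+'x', 'a'+'s', 'r'+'m', 'v'+'m', 't'+'d'
Result: gxasrmvmtd


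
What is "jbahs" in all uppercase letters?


Input string: 'jbahs'
Operation: convert each letter to uppercase
Mapping: 'j'->'J', 'b'->'B', 'a'->'A', 'h'->'H', 's'->'S'
Result: JBAHS


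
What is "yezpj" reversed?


Input string: 'yezpj'
Operation: reverse character order
Original order: 'y' -> 'e' -> 'z' -> 'p' -> 'j'
Reversed order: 'j' -> 'p' -> 'z' -> 'e' -> 'y'
Result: jpzey


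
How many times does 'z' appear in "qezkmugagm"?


Input string: 'qezkmugagm'
Target character: 'z'
Scan each position: s[2]='z'
Matches found at indices: 2
Total: 1


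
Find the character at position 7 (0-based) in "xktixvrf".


Input string: 'xktixvrf'
Operation: get character at index 7
Index mapping: s[0]='x', s[1]='k', s[2]='t', s[3]='i', s[4]='x', s[5]='v', s[6]='r', s[7]='f'
Result: 'f'


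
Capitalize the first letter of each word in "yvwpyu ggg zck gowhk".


Input string: 'yvwpyu ggg zck gowhk'
Operation: capitalize first letter of each word
Word transformations: 'yvwpyu'->'Yvwpyu', 'ggg'->'Ggg', 'zck'->'Zck', 'gowhk'->'Gowhk'
Result: Yvwpyu Ggg Zck Gowhk


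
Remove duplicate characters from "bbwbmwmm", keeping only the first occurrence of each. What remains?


Input: 'bbwbmwmm'
Operation: keep first occurrence of each character
Scan: s[0]='b' new -> keep; s[1]='b' seen -> skip; s[2]='w' new -> keep; s[3]='b' seen -> skip; s[4]='m' new -> keep; s[5]='w' seen -> skip; s[6]='m' seen -> skip; s[7]='m' seen -> skip
Result: bwm


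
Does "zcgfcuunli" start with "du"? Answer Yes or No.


Input string: 'zcgfcuunli'
Prefix to check: 'du'
First 2 characters of input: 'zc'
Match: False
Result: No


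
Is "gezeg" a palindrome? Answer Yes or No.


Input string: 'gezeg'
Reversed: 'gezeg'
Compare pairs: s[0]='g' vs s[4]='g' (match), s[1]='e' vs s[3]='e' (match)
Palindrome: Yes


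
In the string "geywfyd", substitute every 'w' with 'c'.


Input string: 'geywfyd'
Operation: replace 'w' with 'c'
Positions of 'w': 3
After replacement: geycfyd


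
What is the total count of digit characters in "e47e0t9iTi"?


Input string: 'e47e0t9iTi'
Operation: count digit characters (0-9)
Scan: 'e', '4'(digit), '7'(digit), 'e', '0'(digit), 't', '9'(digit), 'i', 'T', 'i'
Digits found: 4
Result: 4


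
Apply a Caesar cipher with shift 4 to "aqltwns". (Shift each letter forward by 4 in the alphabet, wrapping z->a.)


Input: 'aqltwns', shift = 4
Operation: for each letter, (position + 4) mod 26
Mapping: 'a'(0+4=4)->'e', 'q'(16+4=20)->'u', 'l'(11+4=15)->'p', 't'(19+4=23)->'x', 'w'(22+4=26, 26 mod 26=0)->'a', 'n'(13+4=17)->'r', 's'(18+4=22)->'w'
Result: eupxarw


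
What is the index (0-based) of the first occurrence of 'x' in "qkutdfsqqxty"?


Input string: 'qkutdfsqqxty'
Target: 'x'
Scanning left to right: s[0]='q', s[1]='k', s[2]='u', s[3]='t', s[4]='d', s[5]='f', s[6]='s', s[7]='q', s[8]='q', s[9]='x'
First match at index: 9


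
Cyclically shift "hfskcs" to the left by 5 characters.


Input: 'hfskcs', shift = 5
Operation: split at index 5 and swap parts
Front part s[0:5] = 'hfskc'
Back part s[5:] = 's'
Rotated = back + front = 's' + 'hfskc'
Result: shfskc


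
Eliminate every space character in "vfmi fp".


Input string: 'vfmi fp'
Operation: remove all spaces
Words: 'vfmi', 'fp'
Join without spaces: vfmifp


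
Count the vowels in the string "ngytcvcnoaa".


Input string: 'ngytcvcnoaa'
Operation: count vowels (a, e, i, o, u)
Scan: s[0]='n', s[1]='g', s[2]='y', s[3]='t', s[4]='c', s[5]='v', s[6]='c', s[7]='n', s[8]='o' (vowel), s[9]='a' (vowel), s[10]='a' (vowel)
Vowels found: 3
Result: 3


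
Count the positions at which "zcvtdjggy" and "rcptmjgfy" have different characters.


String 1: 'zcvtdjggy'
String 2: 'rcptmjgfy'
Compare each position: pos 0: 'z'!='r', pos 1: 'c'=='c', pos 2: 'v'!='p', pos 3: 't'=='t', pos 4: 'd'!='m', pos 5: 'j'=='j', pos 6: 'g'=='g', pos 7: 'g'!='f', pos 8: 'y'=='y'
Differing positions: 4
Hamming distance: 4


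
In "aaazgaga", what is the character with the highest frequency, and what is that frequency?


Input: 'aaazgaga'
Operation: tally each character
Counts: 'a':5, 'g':2, 'z':1
Maximum: 'a' appears 5 times


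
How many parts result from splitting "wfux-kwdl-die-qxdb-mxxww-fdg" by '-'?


Input string: 'wfux-kwdl-die-qxdb-mxxww-fdg'
Delimiter: '-'
Split result: 'wfux', 'kwdl', 'die', 'qxdb', 'mxxww', 'fdg'
Number of parts: 6


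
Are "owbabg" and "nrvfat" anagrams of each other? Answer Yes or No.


String 1: 'owbabg' -> sorted: 'abbgow'
String 2: 'nrvfat' -> sorted: 'afnrtv'
Compare sorted forms: 'abbgow' != 'afnrtv'
Anagram: No


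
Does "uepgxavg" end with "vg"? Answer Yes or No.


Input string: 'uepgxavg'
Suffix to check: 'vg'
Last 2 characters of input: 'vg'
Match: True
Result: Yes


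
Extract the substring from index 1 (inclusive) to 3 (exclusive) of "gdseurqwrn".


Input string: 'gdseurqwrn'
Operation: slice [1:3]
Extract characters: s[1]='d', s[2]='s'
Result: ds


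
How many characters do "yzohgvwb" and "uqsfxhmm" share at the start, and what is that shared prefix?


String 1: 'yzohgvwb'
String 2: 'uqsfxhmm'
Compare position by position:
pos 0: 'y' vs 'u' differ -> stop
Longest common prefix: "" (length 0)


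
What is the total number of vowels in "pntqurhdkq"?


Input string: 'pntqurhdkq'
Operation: count vowels (a, e, i, o, u)
Scan: s[0]='p', s[1]='n', s[2]='t', s[3]='q', s[4]='u' (vowel), s[5]='r', s[6]='h', s[7]='d', s[8]='k', s[9]='q'
Vowels found: 1
Result: 1


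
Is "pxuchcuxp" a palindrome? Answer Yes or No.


Input string: 'pxuchcuxp'
Reversed: 'pxuchcuxp'
Compare pairs: s[0]='p' vs s[8]='p' (match), s[1]='x' vs s[7]='x' (match), s[2]='u' vs s[6]='u' (match), s[3]='c' vs s[5]='c' (match)
Palindrome: Yes


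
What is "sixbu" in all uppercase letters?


Input string: 'sixbu'
Operation: convert each letter to uppercase
Mapping: 's'->'S', 'i'->'I', 'x'->'X', 'b'->'B', 'u'->'U'
Result: SIXBU


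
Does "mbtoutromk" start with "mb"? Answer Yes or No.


Input string: 'mbtoutromk'
Prefix to check: 'mb'
First 2 characters of input: 'mb'
Match: True
Result: Yes


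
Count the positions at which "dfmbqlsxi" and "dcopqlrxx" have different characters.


String 1: 'dfmbqlsxi'
String 2: 'dcopqlrxx'
Compare each position: pos 0: 'd'=='d', pos 1: 'f'!='c', pos 2: 'm'!='o', pos 3: 'b'!='p', pos 4: 'q'=='q', pos 5: 'l'=='l', pos 6: 's'!='r', pos 7: 'x'=='x', pos 8: 'i'!='x'
Differing positions: 5
Hamming distance: 5


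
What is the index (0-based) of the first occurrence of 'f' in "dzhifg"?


Input string: 'dzhifg'
Target: 'f'
Scanning left to right: s[0]='d', s[1]='z', s[2]='h', s[3]='i', s[4]='f'
First match at index: 4


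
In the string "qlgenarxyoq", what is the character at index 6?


Input string: 'qlgenarxyoq'
Operation: get character at index 6
Index mapping: s[0]='q', s[1]='l', s[2]='g', s[3]='e', s[4]='n', s[5]='a', s[6]='r'
Result: 'r'


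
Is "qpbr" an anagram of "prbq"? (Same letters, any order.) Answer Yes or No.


String 1: 'prbq' -> sorted: 'bpqr'
String 2: 'qpbr' -> sorted: 'bpqr'
Compare sorted forms: 'bpqr' == 'bpqr'
Anagram: Yes


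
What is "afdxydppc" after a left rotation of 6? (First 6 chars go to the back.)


Input: 'afdxydppc', shift = 6
Operation: split at index 6 and swap parts
Front part s[0:6] = 'afdxyd'
Back part s[6:] = 'ppc'
Rotated = back + front = 'ppc' + 'afdxyd'
Result: ppcafdxyd


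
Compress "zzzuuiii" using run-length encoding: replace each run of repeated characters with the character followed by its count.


Input: 'zzzuuiii'
Operation: identify consecutive runs
Runs: 'zzz' -> z3, 'uu' -> u2, 'iii' -> i3
Encoded: z3u2i3


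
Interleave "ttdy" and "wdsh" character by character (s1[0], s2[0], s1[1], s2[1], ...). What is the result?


String 1: 'ttdy'
String 2: 'wdsh'
Operation: alternate characters
Pairs: 't'+'w', 't'+'d', 'd'+'s', 'y'+'h'
Result: twtddsyh


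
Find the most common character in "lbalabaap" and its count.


Input: 'lbalabaap'
Operation: tally each character
Counts: 'a':4, 'b':2, 'l':2, 'p':1
Maximum: 'a' appears 4 times


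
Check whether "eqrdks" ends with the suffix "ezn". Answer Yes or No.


Input string: 'eqrdks'
Suffix to check: 'ezn'
Last 3 characters of input: 'dks'
Match: False
Result: No


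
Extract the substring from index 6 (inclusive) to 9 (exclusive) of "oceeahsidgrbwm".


Input string: 'oceeahsidgrbwm'
Operation: slice [6:9]
Extract characters: s[6]='s', s[7]='i', s[8]='d'
Result: sid


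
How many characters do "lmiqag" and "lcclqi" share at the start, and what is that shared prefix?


String 1: 'lmiqag'
String 2: 'lcclqi'
Compare position by position:
pos 0: 'l' vs 'l' match
pos 1: 'm' vs 'c' differ -> stop
Longest common prefix: "l" (length 1)


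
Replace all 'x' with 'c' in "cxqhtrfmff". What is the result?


Input string: 'cxqhtrfmff'
Operation: replace 'x' with 'c'
Positions of 'x': 1
After replacement: ccqhtrfmff


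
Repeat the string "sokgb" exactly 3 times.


Input string: 'sokgb'
Operation: repeat 3 times
Concatenation: 'sokgb' + 'sokgb' + 'sokgb'
Result: sokgbsokgbsokgb


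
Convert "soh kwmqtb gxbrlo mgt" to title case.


Input string: 'soh kwmqtb gxbrlo mgt'
Operation: capitalize first letter of each word
Word transformations: 'soh'->'Soh', 'kwmqtb'->'Kwmqtb', 'gxbrlo'->'Gxbrlo', 'mgt'->'Mgt'
Result: Soh Kwmqtb Gxbrlo Mgt


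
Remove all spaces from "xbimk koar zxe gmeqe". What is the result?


Input string: 'xbimk koar zxe gmeqe'
Operation: remove all spaces
Words: 'xbimk', 'koar', 'zxe', 'gmeqe'
Join without spaces: xbimkkoarzxegmeqe


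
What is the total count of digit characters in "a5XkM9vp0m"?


Input string: 'a5XkM9vp0m'
Operation: count digit characters (0-9)
Scan: 'a', '5'(digit), 'X', 'k', 'M', '9'(digit), 'v', 'p', '0'(digit), 'm'
Digits found: 3
Result: 3


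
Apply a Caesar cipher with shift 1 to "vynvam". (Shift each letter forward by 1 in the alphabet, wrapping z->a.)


Input: 'vynvam', shift = 1
Operation: for each letter, (position + 1) mod 26
Mapping: 'v'(21+1=22)->'w', 'y'(24+1=25)->'z', 'n'(13+1=14)->'o', 'v'(21+1=22)->'w', 'a'(0+1=1)->'b', 'm'(12+1=13)->'n'
Result: wzowbn


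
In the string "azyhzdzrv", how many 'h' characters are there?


Input string: 'azyhzdzrv'
Target character: 'h'
Scan each position: s[3]='h'
Matches found at indices: 3
Total: 1


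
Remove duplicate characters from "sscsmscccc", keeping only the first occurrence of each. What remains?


Input: 'sscsmscccc'
Operation: keep first occurrence of each character
Scan: s[0]='s' new -> keep; s[1]='s' seen -> skip; s[2]='c' new -> keep; s[3]='s' seen -> skip; s[4]='m' new -> keep; s[5]='s' seen -> skip; s[6]='c' seen -> skip; s[7]='c' seen -> skip; s[8]='c' seen -> skip; s[9]='c' seen -> skip
Result: scm


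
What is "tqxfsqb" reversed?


Input string: 'tqxfsqb'
Operation: reverse character order
Original order: 't' -> 'q' -> 'x' -> 'f' -> 's' -> 'q' -> 'b'
Reversed order: 'b' -> 'q' -> 's' -> 'f' -> 'x' -> 'q' -> 't'
Result: bqsfxqt


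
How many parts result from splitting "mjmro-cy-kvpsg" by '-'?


Input string: 'mjmro-cy-kvpsg'
Delimiter: '-'
Split result: 'mjmro', 'cy', 'kvpsg'
Number of parts: 3


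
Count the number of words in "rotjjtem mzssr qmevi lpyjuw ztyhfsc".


Input string: 'rotjjtem mzssr qmevi lpyjuw ztyhfsc'
Operation: split by spaces
Words found: 'rotjjtem', 'mzssr', 'qmevi', 'lpyjuw', 'ztyhfsc'
Word count: 5


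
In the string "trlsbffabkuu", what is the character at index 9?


Input string: 'trlsbffabkuu'
Operation: get character at index 9
Index mapping: s[0]='t', s[1]='r', s[2]='l', s[3]='s', s[4]='b', s[5]='f', s[6]='f', s[7]='a', s[8]='b', s[9]='k'
Result: 'k'


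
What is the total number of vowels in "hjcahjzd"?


Input string: 'hjcahjzd'
Operation: count vowels (a, e, i, o, u)
Scan: s[0]='h', s[1]='j', s[2]='c', s[3]='a' (vowel), s[4]='h', s[5]='j', s[6]='z', s[7]='d'
Vowels found: 1
Result: 1


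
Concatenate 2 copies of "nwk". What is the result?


Input string: 'nwk'
Operation: repeat 2 times
Concatenation: 'nwk' + 'nwk'
Result: nwknwk


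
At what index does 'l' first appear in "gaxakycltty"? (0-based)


Input string: 'gaxakycltty'
Target: 'l'
Scanning left to right: s[0]='g', s[1]='a', s[2]='x', s[3]='a', s[4]='k', s[5]='y', s[6]='c', s[7]='l'
First match at index: 7


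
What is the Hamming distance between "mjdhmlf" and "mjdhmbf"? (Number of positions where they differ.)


String 1: 'mjdhmlf'
String 2: 'mjdhmbf'
Compare each position: pos 0: 'm'=='m', pos 1: 'j'=='j', pos 2: 'd'=='d', pos 3: 'h'=='h', pos 4: 'm'=='m', pos 5: 'l'!='b', pos 6: 'f'=='f'
Differing positions: 1
Hamming distance: 1


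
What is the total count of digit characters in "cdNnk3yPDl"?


Input string: 'cdNnk3yPDl'
Operation: count digit characters (0-9)
Scan: 'c', 'd', 'N', 'n', 'k', '3'(digit), 'y', 'P', 'D', 'l'
Digits found: 1
Result: 1


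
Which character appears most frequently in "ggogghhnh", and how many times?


Input: 'ggogghhnh'
Operation: tally each character
Counts: 'g':4, 'h':3, 'n':1, 'o':1
Maximum: 'g' appears 4 times


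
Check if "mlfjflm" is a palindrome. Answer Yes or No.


Input string: 'mlfjflm'
Reversed: 'mlfjflm'
Compare pairs: s[0]='m' vs s[6]='m' (match), s[1]='l' vs s[5]='l' (match), s[2]='f' vs s[4]='f' (match)
Palindrome: Yes


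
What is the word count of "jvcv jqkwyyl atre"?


Input string: 'jvcv jqkwyyl atre'
Operation: split by spaces
Words found: 'jvcv', 'jqkwyyl', 'atre'
Word count: 3


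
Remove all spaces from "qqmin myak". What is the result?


Input string: 'qqmin myak'
Operation: remove all spaces
Words: 'qqmin', 'myak'
Join without spaces: qqminmyak


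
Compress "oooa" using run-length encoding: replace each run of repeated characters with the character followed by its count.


Input: 'oooa'
Operation: identify consecutive runs
Runs: 'ooo' -> o3, 'a' -> a1
Encoded: o3a1


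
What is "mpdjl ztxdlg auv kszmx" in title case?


Input string: 'mpdjl ztxdlg auv kszmx'
Operation: capitalize first letter of each word
Word transformations: 'mpdjl'->'Mpdjl', 'ztxdlg'->'Ztxdlg', 'auv'->'Auv', 'kszmx'->'Kszmx'
Result: Mpdjl Ztxdlg Auv Kszmx


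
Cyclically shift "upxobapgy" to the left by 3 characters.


Input: 'upxobapgy', shift = 3
Operation: split at index 3 and swap parts
Front part s[0:3] = 'upx'
Back part s[3:] = 'obapgy'
Rotated = back + front = 'obapgy' + 'upx'
Result: obapgyupx


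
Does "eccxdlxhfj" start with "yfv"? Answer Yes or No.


Input string: 'eccxdlxhfj'
Prefix to check: 'yfv'
First 3 characters of input: 'ecc'
Match: False
Result: No


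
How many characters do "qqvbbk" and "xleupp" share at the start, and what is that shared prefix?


String 1: 'qqvbbk'
String 2: 'xleupp'
Compare position by position:
pos 0: 'q' vs 'x' differ -> stop
Longest common prefix: "" (length 0)


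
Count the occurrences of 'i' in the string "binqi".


Input string: 'binqi'
Target character: 'i'
Scan each position: s[1]='i', s[4]='i'
Matches found at indices: 1, 4
Total: 2


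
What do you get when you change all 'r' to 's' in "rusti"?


Input string: 'rusti'
Operation: replace 'r' with 's'
Positions of 'r': 0
After replacement: susti


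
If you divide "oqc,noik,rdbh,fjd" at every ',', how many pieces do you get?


Input string: 'oqc,noik,rdbh,fjd'
Delimiter: ','
Split result: 'oqc', 'noik', 'rdbh', 'fjd'
Number of parts: 4


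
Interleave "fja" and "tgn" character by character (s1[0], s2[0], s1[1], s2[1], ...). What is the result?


String 1: 'fja'
String 2: 'tgn'
Operation: alternate characters
Pairs: 'f'+'t', 'j'+'g', 'a'+'n'
Result: ftjgan


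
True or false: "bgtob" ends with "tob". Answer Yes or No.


Input string: 'bgtob'
Suffix to check: 'tob'
Last 3 characters of input: 'tob'
Match: True
Result: Yes


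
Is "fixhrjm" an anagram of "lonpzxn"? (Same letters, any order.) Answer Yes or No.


String 1: 'lonpzxn' -> sorted: 'lnnopxz'
String 2: 'fixhrjm' -> sorted: 'fhijmrx'
Compare sorted forms: 'lnnopxz' != 'fhijmrx'
Anagram: No


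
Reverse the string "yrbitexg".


Input string: 'yrbitexg'
Operation: reverse character order
Original order: 'y' -> 'r' -> 'b' -> 'i' -> 't' -> 'e' -> 'x' -> 'g'
Reversed order: 'g' -> 'x' -> 'e' -> 't' -> 'i' -> 'b' -> 'r' -> 'y'
Result: gxetibry


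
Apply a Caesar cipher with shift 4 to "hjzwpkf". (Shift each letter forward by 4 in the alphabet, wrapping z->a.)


Input: 'hjzwpkf', shift = 4
Operation: for each letter, (position + 4) mod 26
Mapping: 'h'(7+4=11)->'l', 'j'(9+4=13)->'n', 'z'(25+4=29, 29 mod 26=3)->'d', 'w'(22+4=26, 26 mod 26=0)->'a', 'p'(15+4=19)->'t', 'k'(10+4=14)->'o', 'f'(5+4=9)->'j'
Result: lndatoj


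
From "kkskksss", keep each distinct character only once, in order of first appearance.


Input: 'kkskksss'
Operation: keep first occurrence of each character
Scan: s[0]='k' new -> keep; s[1]='k' seen -> skip; s[2]='s' new -> keep; s[3]='k' seen -> skip; s[4]='k' seen -> skip; s[5]='s' seen -> skip; s[6]='s' seen -> skip; s[7]='s' seen -> skip
Result: ks


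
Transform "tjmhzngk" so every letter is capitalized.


Input string: 'tjmhzngk'
Operation: convert each letter to uppercase
Mapping: 't'->'T', 'j'->'J', 'm'->'M', 'h'->'H', 'z'->'Z', 'n'->'N', 'g'->'G', 'k'->'K'
Result: TJMHZNGK


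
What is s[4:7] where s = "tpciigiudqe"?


Input string: 'tpciigiudqe'
Operation: slice [4:7]
Extract characters: s[4]='i', s[5]='g', s[6]='i'
Result: igi


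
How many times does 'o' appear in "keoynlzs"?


Input string: 'keoynlzs'
Target character: 'o'
Scan each position: s[2]='o'
Matches found at indices: 2
Total: 1


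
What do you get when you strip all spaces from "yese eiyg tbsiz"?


Input string: 'yese eiyg tbsiz'
Operation: remove all spaces
Words: 'yese', 'eiyg', 'tbsiz'
Join without spaces: yeseeiygtbsiz


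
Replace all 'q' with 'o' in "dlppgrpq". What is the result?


Input string: 'dlppgrpq'
Operation: replace 'q' with 'o'
Positions of 'q': 7
After replacement: dlppgrpo


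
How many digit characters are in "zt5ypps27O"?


Input string: 'zt5ypps27O'
Operation: count digit characters (0-9)
Scan: 'z', 't', '5'(digit), 'y', 'p', 'p', 's', '2'(digit), '7'(digit), 'O'
Digits found: 3
Result: 3


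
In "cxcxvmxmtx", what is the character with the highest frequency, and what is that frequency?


Input: 'cxcxvmxmtx'
Operation: tally each character
Counts: 'c':2, 'm':2, 't':1, 'v':1, 'x':4
Maximum: 'x' appears 4 times


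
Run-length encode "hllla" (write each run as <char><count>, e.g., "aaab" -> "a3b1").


Input: 'hllla'
Operation: identify consecutive runs
Runs: 'h' -> h1, 'lll' -> l3, 'a' -> a1
Encoded: h1l3a1


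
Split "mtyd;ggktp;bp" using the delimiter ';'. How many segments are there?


Input string: 'mtyd;ggktp;bp'
Delimiter: ';'
Split result: 'mtyd', 'ggktp', 'bp'
Number of parts: 3


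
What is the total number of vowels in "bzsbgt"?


Input string: 'bzsbgt'
Operation: count vowels (a, e, i, o, u)
Scan: s[0]='b', s[1]='z', s[2]='s', s[3]='b', s[4]='g', s[5]='t'
Vowels found: 0
Result: 0


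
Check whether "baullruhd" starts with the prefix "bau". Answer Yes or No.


Input string: 'baullruhd'
Prefix to check: 'bau'
First 3 characters of input: 'bau'
Match: True
Result: Yes


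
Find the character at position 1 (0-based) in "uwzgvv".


Input string: 'uwzgvv'
Operation: get character at index 1
Index mapping: s[0]='u', s[1]='w'
Result: 'w'


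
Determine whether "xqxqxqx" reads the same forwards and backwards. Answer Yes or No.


Input string: 'xqxqxqx'
Reversed: 'xqxqxqx'
Compare pairs: s[0]='x' vs s[6]='x' (match), s[1]='q' vs s[5]='q' (match), s[2]='x' vs s[4]='x' (match)
Palindrome: Yes


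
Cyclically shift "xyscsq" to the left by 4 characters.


Input: 'xyscsq', shift = 4
Operation: split at index 4 and swap parts
Front part s[0:4] = 'xysc'
Back part s[4:] = 'sq'
Rotated = back + front = 'sq' + 'xysc'
Result: sqxysc


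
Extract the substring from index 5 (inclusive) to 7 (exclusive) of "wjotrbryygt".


Input string: 'wjotrbryygt'
Operation: slice [5:7]
Extract characters: s[5]='b', s[6]='r'
Result: br


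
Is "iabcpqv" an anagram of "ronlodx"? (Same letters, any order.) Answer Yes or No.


String 1: 'ronlodx' -> sorted: 'dlnoorx'
String 2: 'iabcpqv' -> sorted: 'abcipqv'
Compare sorted forms: 'dlnoorx' != 'abcipqv'
Anagram: No


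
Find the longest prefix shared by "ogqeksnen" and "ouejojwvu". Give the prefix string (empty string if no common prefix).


String 1: 'ogqeksnen'
String 2: 'ouejojwvu'
Compare position by position:
pos 0: 'o' vs 'o' match
pos 1: 'g' vs 'u' differ -> stop
Longest common prefix: "o" (length 1)


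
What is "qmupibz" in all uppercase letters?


Input string: 'qmupibz'
Operation: convert each letter to uppercase
Mapping: 'q'->'Q', 'm'->'M', 'u'->'U', 'p'->'P', 'i'->'I', 'b'->'B', 'z'->'Z'
Result: QMUPIBZ


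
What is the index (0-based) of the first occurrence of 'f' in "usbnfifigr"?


Input string: 'usbnfifigr'
Target: 'f'
Scanning left to right: s[0]='u', s[1]='s', s[2]='b', s[3]='n', s[4]='f'
First match at index: 4


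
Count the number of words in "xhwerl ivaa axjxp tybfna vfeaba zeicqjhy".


Input string: 'xhwerl ivaa axjxp tybfna vfeaba zeicqjhy'
Operation: split by spaces
Words found: 'xhwerl', 'ivaa', 'axjxp', 'tybfna', 'vfeaba', 'zeicqjhy'
Word count: 6


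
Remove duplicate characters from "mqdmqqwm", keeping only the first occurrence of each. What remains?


Input: 'mqdmqqwm'
Operation: keep first occurrence of each character
Scan: s[0]='m' new -> keep; s[1]='q' new -> keep; s[2]='d' new -> keep; s[3]='m' seen -> skip; s[4]='q' seen -> skip; s[5]='q' seen -> skip; s[6]='w' new -> keep; s[7]='m' seen -> skip
Result: mqdw


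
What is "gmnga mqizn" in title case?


Input string: 'gmnga mqizn'
Operation: capitalize first letter of each word
Word transformations: 'gmnga'->'Gmnga', 'mqizn'->'Mqizn'
Result: Gmnga Mqizn


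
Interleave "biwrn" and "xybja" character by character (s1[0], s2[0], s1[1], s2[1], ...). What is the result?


String 1: 'biwrn'
String 2: 'xybja'
Operation: alternate characters
Pairs: 'b'+'x', 'i'+'y', 'w'+'b', 'r'+'j', 'n'+'a'
Result: bxiywbrjna


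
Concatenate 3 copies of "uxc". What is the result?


Input string: 'uxc'
Operation: repeat 3 times
Concatenation: 'uxc' + 'uxc' + 'uxc'
Result: uxcuxcuxc


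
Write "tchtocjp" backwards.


Input string: 'tchtocjp'
Operation: reverse character order
Original order: 't' -> 'c' -> 'h' -> 't' -> 'o' -> 'c' -> 'j' -> 'p'
Reversed order: 'p' -> 'j' -> 'c' -> 'o' -> 't' -> 'h' -> 'c' -> 't'
Result: pjcothct


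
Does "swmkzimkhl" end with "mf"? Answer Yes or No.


Input string: 'swmkzimkhl'
Suffix to check: 'mf'
Last 2 characters of input: 'hl'
Match: False
Result: No


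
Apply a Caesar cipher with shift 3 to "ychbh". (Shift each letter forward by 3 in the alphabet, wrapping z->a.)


Input: 'ychbh', shift = 3
Operation: for each letter, (position + 3) mod 26
Mapping: 'y'(24+3=27, 27 mod 26=1)->'b', 'c'(2+3=5)->'f', 'h'(7+3=10)->'k', 'b'(1+3=4)->'e', 'h'(7+3=10)->'k'
Result: bfkek


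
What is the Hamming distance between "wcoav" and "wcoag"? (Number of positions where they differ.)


String 1: 'wcoav'
String 2: 'wcoag'
Compare each position: pos 0: 'w'=='w', pos 1: 'c'=='c', pos 2: 'o'=='o', pos 3: 'a'=='a', pos 4: 'v'!='g'
Differing positions: 1
Hamming distance: 1
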